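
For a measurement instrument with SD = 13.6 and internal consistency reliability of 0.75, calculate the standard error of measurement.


SEM = SD * sqrt(1 - rxx)
SEM = 13.6 * sqrt(1 - 0.75)
SEM = 13.6 * sqrt(0.25) = 13.6 * 0.5
SEM = 6.8

6.8


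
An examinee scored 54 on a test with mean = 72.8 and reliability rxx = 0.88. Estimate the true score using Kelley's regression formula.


T_est = rxx * X + (1 - rxx) * mean
T_est = 0.88 * 54 + 0.12 * 72.8
T_est = 47.52 + 8.736
T_est = 56.256

56.256


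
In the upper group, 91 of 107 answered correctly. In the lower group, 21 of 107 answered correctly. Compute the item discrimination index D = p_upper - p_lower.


p_upper = 91/107 = 0.8505
p_lower = 21/107 = 0.1963
D = 0.8505 - 0.1963 = 0.6542

0.6542


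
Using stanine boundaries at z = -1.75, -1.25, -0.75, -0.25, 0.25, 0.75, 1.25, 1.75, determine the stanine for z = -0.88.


Stanine boundaries: [-1.75, -1.25, -0.75, -0.25, 0.25, 0.75, 1.25, 1.75]
z = -0.88
Check each boundary:
  z >= -1.75 -> could be stanine 2
  z >= -1.25 -> could be stanine 3
  z < -0.75
  z < -0.25
  z < 0.25
  z < 0.75
  z < 1.25
  z < 1.75
Highest qualifying boundary gives stanine = 3

3


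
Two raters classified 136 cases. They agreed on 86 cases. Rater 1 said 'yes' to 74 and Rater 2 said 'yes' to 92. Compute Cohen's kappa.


P_o = 86/136 = 0.632353
P_e = (74*92 + 62*44) / 18496 = 0.515571
kappa = (P_o - P_e) / (1 - P_e)
kappa = (0.632353 - 0.515571) / (1 - 0.515571)
kappa = 0.2411

0.2411


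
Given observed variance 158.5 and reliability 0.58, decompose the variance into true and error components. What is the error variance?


var_true = rxx * var_obs = 0.58 * 158.5 = 91.93
var_error = var_obs - var_true
var_error = 158.5 - 91.93
var_error = 66.57

66.57


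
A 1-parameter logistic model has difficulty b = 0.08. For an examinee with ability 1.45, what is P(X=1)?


theta - b = 1.45 - 0.08 = 1.37
exp(-(theta - b)) = exp(-1.37) = 0.2541
P = 1 / (1 + 0.2541)
P = 0.7974

0.7974


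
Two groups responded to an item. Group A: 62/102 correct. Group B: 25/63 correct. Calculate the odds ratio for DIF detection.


Odds_A = 62/40 = 1.55
Odds_B = 25/38 = 0.6579
OR = Odds_A / Odds_B = 1.55 / 0.6579
Exactly, OR = (62 * 38) / (40 * 25) = 2356 / 1000
OR = 2.356

2.356


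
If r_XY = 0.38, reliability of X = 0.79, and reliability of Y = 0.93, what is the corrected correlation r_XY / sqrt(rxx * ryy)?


r_corrected = rxy / sqrt(rxx * ryy)
= 0.38 / sqrt(0.79 * 0.93)
= 0.38 / sqrt(0.7347)
= 0.38 / 0.857146
r_corrected = 0.4433

0.4433


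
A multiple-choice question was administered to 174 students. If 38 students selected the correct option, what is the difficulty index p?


Item difficulty p = number correct / total examinees
p = 38 / 174
p = 0.2184

0.2184


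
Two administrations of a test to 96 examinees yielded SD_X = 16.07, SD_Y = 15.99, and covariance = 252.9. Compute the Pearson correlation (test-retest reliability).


r = cov(X,Y) / (SD_X * SD_Y)
r = 252.9 / (16.07 * 15.99)
r = 252.9 / 256.9593
r = 0.9842

0.9842


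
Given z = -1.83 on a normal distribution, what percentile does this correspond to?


CDF(z) = 0.5 * (1 + erf(z/sqrt(2)))
erf(-1.294) = -0.9328
CDF = 0.0336
Percentile rank = 0.0336 * 100 = 3.36

3.36


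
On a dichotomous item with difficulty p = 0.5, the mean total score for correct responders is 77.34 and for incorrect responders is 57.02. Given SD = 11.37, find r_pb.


q = 1 - p = 0.5
rpb = ((M1 - M0) / SD) * sqrt(p * q)
rpb = ((77.34 - 57.02) / 11.37) * sqrt(0.5 * 0.5)
rpb = 0.8936

0.8936


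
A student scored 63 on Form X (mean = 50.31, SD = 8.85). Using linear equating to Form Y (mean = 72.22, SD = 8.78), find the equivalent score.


slope = SD_Y / SD_X = 8.78 / 8.85 ~ 0.9921
intercept = mean_Y - slope * mean_X = 72.22 - (8.78 / 8.85) * 50.31 ~ 22.3079
Y = slope * X + intercept. To avoid rounding drift from the rounded slope/intercept, evaluate the equivalent form Y = mean_Y + SD_Y * (X - mean_X) / SD_X at full precision:
Y = 72.22 + 8.78 * (63 - 50.31) / 8.85
Y = 72.22 + 8.78 * 12.69 / 8.85
Y = 72.22 + 111.4182 / 8.85
Y = 72.22 + 12.5896
Y = 84.8096

84.8096


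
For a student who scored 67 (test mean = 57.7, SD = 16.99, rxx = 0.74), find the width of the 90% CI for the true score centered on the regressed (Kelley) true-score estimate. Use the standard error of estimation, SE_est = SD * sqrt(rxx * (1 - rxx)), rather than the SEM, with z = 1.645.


True score estimate = 0.74*67 + 0.26*57.7 = 64.582
SE_est = SD * sqrt(rxx * (1 - rxx)) = 16.99 * sqrt(0.74 * 0.26) = 16.99 * sqrt(0.1924) = 7.452396
CI = T_est +/- z * SE_est, so width = 2 * z * SE_est = 2 * 1.645 * 7.452396
Width = 24.5184

24.5184


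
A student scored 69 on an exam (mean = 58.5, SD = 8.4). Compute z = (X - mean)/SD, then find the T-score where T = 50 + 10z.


z = (X - mean) / SD = (69 - 58.5) / 8.4
z = 10.5 / 8.4
z = 1.25
T-score = T = 50 + 10z
Carry z at full precision (z = 10.5 / 8.4) into the conversion:
T-score = 50 + 10 * (10.5 / 8.4) = 50 + 105 / 8.4
T-score = 50 + 12.5
T-score = 62.5

62.5


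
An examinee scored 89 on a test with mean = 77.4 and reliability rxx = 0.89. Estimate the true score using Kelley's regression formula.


T_est = rxx * X + (1 - rxx) * mean
T_est = 0.89 * 89 + 0.11 * 77.4
T_est = 79.21 + 8.514
T_est = 87.724

87.724


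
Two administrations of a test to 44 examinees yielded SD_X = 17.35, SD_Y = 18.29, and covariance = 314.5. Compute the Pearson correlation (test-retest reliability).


r = cov(X,Y) / (SD_X * SD_Y)
r = 314.5 / (17.35 * 18.29)
r = 314.5 / 317.3315
r = 0.9911

0.9911


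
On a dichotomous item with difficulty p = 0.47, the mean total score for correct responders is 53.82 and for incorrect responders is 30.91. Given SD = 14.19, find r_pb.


q = 1 - p = 0.53
rpb = ((M1 - M0) / SD) * sqrt(p * q)
rpb = ((53.82 - 30.91) / 14.19) * sqrt(0.47 * 0.53)
rpb = 0.8058

0.8058


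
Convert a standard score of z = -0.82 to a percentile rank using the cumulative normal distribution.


CDF(z) = 0.5 * (1 + erf(z/sqrt(2)))
erf(-0.5798) = -0.5878
CDF = 0.2061
Percentile rank = 0.2061 * 100 = 20.61

20.61


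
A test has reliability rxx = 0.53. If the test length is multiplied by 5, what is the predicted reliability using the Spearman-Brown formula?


r_new = (n * rxx) / (1 + (n-1) * rxx)
r_new = (5 * 0.53) / (1 + 4 * 0.53)
r_new = 2.65 / 3.12
r_new = 0.8494

0.8494


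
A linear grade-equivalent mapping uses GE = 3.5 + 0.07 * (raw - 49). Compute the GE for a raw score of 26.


raw - median = 26 - 49 = -23
slope * diff = 0.07 * -23 = -1.61
GE = 3.5 + -1.61
GE = 1.89

1.89


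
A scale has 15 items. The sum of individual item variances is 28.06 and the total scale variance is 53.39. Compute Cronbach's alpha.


alpha = (k/(k-1)) * (1 - sum(si^2)/s_total^2)
= (15/14) * (1 - 28.06/53.39)
alpha = 0.5083

0.5083


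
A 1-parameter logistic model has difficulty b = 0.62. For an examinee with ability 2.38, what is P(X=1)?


theta - b = 2.38 - 0.62 = 1.76
exp(-(theta - b)) = exp(-1.76) = 0.172
P = 1 / (1 + 0.172)
P = 0.8532

0.8532


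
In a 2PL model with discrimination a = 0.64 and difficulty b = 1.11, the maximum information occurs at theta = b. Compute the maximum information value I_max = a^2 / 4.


For 2PL, max info at theta = b = 1.11
I_max = a^2 / 4 = 0.64^2 / 4
= 0.4096 / 4
I_max = 0.1024

0.1024


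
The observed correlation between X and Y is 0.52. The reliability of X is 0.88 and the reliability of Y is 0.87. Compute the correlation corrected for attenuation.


r_corrected = rxy / sqrt(rxx * ryy)
= 0.52 / sqrt(0.88 * 0.87)
= 0.52 / sqrt(0.7656)
= 0.52 / 0.874986
r_corrected = 0.5943

0.5943


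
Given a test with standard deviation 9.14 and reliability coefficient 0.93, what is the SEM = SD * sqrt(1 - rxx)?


SEM = SD * sqrt(1 - rxx)
SEM = 9.14 * sqrt(1 - 0.93)
SEM = 9.14 * sqrt(0.07) = 9.14 * 0.264575
SEM = 2.4182

2.4182


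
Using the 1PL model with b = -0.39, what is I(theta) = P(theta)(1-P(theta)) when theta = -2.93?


P = 1/(1+exp(-(-2.93--0.39))) = 0.0731
I = P*(1-P) = 0.0731 * 0.9269
I = 0.0678

0.0678


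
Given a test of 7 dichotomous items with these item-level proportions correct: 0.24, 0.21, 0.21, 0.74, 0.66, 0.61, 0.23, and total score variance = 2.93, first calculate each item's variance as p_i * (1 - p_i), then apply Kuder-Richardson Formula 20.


For each item, compute p_i * q_i:
  Item 1: 0.24 * 0.76 = 0.1824
  Item 2: 0.21 * 0.79 = 0.1659
  Item 3: 0.21 * 0.79 = 0.1659
  Item 4: 0.74 * 0.26 = 0.1924
  Item 5: 0.66 * 0.34 = 0.2244
  Item 6: 0.61 * 0.39 = 0.2379
  Item 7: 0.23 * 0.77 = 0.1771
Sum(p_i * q_i) = 0.1824 + 0.1659 + 0.1659 + 0.1924 + 0.2244 + 0.2379 + 0.1771 = 1.346
KR-20 = (k/(k-1)) * (1 - Sum(p_i*q_i) / Var_total)
= (7/6) * (1 - 1.346/2.93)
= 1.1667 * 0.5406
KR-20 = 0.6307

0.6307


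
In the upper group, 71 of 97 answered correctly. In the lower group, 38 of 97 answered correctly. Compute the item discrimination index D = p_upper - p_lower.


p_upper = 71/97 = 0.732
p_lower = 38/97 = 0.3918
D = 0.732 - 0.3918 = 0.3402

0.3402


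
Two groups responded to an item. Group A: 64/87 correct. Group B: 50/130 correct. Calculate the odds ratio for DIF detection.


Odds_A = 64/23 = 2.7826
Odds_B = 50/80 = 0.625
OR = Odds_A / Odds_B = 2.7826 / 0.625
Exactly, OR = (64 * 80) / (23 * 50) = 5120 / 1150
OR = 4.4522

4.4522


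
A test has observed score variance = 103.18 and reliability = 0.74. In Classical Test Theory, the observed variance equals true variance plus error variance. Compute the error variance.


var_true = rxx * var_obs = 0.74 * 103.18 = 76.3532
var_error = var_obs - var_true
var_error = 103.18 - 76.3532
var_error = 26.8268

26.8268


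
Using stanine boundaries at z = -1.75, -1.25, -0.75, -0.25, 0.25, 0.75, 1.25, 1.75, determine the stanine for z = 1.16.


Stanine boundaries: [-1.75, -1.25, -0.75, -0.25, 0.25, 0.75, 1.25, 1.75]
z = 1.16
Check each boundary:
  z >= -1.75 -> could be stanine 2
  z >= -1.25 -> could be stanine 3
  z >= -0.75 -> could be stanine 4
  z >= -0.25 -> could be stanine 5
  z >= 0.25 -> could be stanine 6
  z >= 0.75 -> could be stanine 7
  z < 1.25
  z < 1.75
Highest qualifying boundary gives stanine = 7

7


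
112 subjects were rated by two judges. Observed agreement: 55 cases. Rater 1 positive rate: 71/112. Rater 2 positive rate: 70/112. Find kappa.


P_o = 55/112 = 0.491071
P_e = (71*70 + 41*42) / 12544 = 0.533482
kappa = (P_o - P_e) / (1 - P_e)
kappa = (0.491071 - 0.533482) / (1 - 0.533482)
kappa = -0.0909

-0.0909


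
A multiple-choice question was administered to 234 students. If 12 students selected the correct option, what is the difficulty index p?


Item difficulty p = number correct / total examinees
p = 12 / 234
p = 0.0513

0.0513


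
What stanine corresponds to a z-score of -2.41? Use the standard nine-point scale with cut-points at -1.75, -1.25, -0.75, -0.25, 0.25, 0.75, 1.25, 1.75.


Stanine boundaries: [-1.75, -1.25, -0.75, -0.25, 0.25, 0.75, 1.25, 1.75]
z = -2.41
Check each boundary:
  z < -1.75
  z < -1.25
  z < -0.75
  z < -0.25
  z < 0.25
  z < 0.75
  z < 1.25
  z < 1.75
Highest qualifying boundary gives stanine = 1

1


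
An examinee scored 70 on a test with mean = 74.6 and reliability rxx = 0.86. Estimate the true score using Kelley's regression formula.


T_est = rxx * X + (1 - rxx) * mean
T_est = 0.86 * 70 + 0.14 * 74.6
T_est = 60.2 + 10.444
T_est = 70.644

70.644


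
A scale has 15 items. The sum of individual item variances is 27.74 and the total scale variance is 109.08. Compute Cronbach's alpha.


alpha = (k/(k-1)) * (1 - sum(si^2)/s_total^2)
= (15/14) * (1 - 27.74/109.08)
alpha = 0.799

0.799


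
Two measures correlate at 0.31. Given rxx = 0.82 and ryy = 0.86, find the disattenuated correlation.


r_corrected = rxy / sqrt(rxx * ryy)
= 0.31 / sqrt(0.82 * 0.86)
= 0.31 / sqrt(0.7052)
= 0.31 / 0.839762
r_corrected = 0.3692

0.3692


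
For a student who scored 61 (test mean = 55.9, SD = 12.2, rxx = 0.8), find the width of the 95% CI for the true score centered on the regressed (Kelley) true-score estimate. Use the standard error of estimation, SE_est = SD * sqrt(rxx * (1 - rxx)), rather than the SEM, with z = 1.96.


True score estimate = 0.8*61 + 0.2*55.9 = 59.98
SE_est = SD * sqrt(rxx * (1 - rxx)) = 12.2 * sqrt(0.8 * 0.2) = 12.2 * sqrt(0.16) = 4.88
CI = T_est +/- z * SE_est, so width = 2 * z * SE_est = 2 * 1.96 * 4.88
Width = 19.1296

19.1296


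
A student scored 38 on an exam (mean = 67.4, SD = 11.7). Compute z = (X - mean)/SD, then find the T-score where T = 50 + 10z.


z = (X - mean) / SD = (38 - 67.4) / 11.7
z = -29.4 / 11.7
z = -2.5128
T-score = T = 50 + 10z
Carry z at full precision (z = -29.4 / 11.7) into the conversion:
T-score = 50 + 10 * (-29.4 / 11.7) = 50 + -294 / 11.7
T-score = 50 + -25.1282
T-score = 24.8718

24.8718


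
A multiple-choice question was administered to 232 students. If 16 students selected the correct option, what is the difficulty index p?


Item difficulty p = number correct / total examinees
p = 16 / 232
p = 0.069

0.069


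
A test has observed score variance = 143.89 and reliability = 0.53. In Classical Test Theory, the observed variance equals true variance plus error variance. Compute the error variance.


var_true = rxx * var_obs = 0.53 * 143.89 = 76.2617
var_error = var_obs - var_true
var_error = 143.89 - 76.2617
var_error = 67.6283

67.6283


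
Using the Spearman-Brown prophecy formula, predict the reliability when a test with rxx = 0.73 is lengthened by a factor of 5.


r_new = (n * rxx) / (1 + (n-1) * rxx)
r_new = (5 * 0.73) / (1 + 4 * 0.73)
r_new = 3.65 / 3.92
r_new = 0.9311

0.9311


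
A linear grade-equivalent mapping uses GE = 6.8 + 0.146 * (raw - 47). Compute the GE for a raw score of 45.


raw - median = 45 - 47 = -2
slope * diff = 0.146 * -2 = -0.292
GE = 6.8 + -0.292
GE = 6.508

6.508


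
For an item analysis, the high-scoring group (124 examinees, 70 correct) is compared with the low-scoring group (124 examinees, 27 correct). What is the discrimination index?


p_upper = 70/124 = 0.5645
p_lower = 27/124 = 0.2177
D = 0.5645 - 0.2177 = 0.3468

0.3468


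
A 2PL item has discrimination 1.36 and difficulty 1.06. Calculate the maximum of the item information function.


For 2PL, max info at theta = b = 1.06
I_max = a^2 / 4 = 1.36^2 / 4
= 1.8496 / 4
I_max = 0.4624

0.4624


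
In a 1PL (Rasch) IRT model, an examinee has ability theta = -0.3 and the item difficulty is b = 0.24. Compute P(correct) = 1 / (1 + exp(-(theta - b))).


theta - b = -0.3 - 0.24 = -0.54
exp(-(theta - b)) = exp(0.54) = 1.716
P = 1 / (1 + 1.716)
P = 0.3682

0.3682


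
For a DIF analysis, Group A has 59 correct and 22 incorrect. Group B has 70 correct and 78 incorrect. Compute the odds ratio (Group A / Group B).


Odds_A = 59/22 = 2.6818
Odds_B = 70/78 = 0.8974
OR = Odds_A / Odds_B = 2.6818 / 0.8974
Exactly, OR = (59 * 78) / (22 * 70) = 4602 / 1540
OR = 2.9883

2.9883


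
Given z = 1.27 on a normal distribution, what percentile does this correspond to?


CDF(z) = 0.5 * (1 + erf(z/sqrt(2)))
erf(0.898) = 0.7959
CDF = 0.898
Percentile rank = 0.898 * 100 = 89.8

89.8


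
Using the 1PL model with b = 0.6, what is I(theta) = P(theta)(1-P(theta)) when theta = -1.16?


P = 1/(1+exp(-(-1.16-0.6))) = 0.1468
I = P*(1-P) = 0.1468 * 0.8532
I = 0.1252

0.1252


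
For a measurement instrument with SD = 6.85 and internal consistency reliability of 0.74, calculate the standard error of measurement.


SEM = SD * sqrt(1 - rxx)
SEM = 6.85 * sqrt(1 - 0.74)
SEM = 6.85 * sqrt(0.26) = 6.85 * 0.509902
SEM = 3.4928

3.4928


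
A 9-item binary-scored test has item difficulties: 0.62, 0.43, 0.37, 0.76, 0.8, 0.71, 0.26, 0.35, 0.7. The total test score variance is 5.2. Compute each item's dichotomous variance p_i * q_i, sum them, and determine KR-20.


For each item, compute p_i * q_i:
  Item 1: 0.62 * 0.38 = 0.2356
  Item 2: 0.43 * 0.57 = 0.2451
  Item 3: 0.37 * 0.63 = 0.2331
  Item 4: 0.76 * 0.24 = 0.1824
  Item 5: 0.8 * 0.2 = 0.16
  Item 6: 0.71 * 0.29 = 0.2059
  Item 7: 0.26 * 0.74 = 0.1924
  Item 8: 0.35 * 0.65 = 0.2275
  Item 9: 0.7 * 0.3 = 0.21
Sum(p_i * q_i) = 0.2356 + 0.2451 + 0.2331 + 0.1824 + 0.16 + 0.2059 + 0.1924 + 0.2275 + 0.21 = 1.892
KR-20 = (k/(k-1)) * (1 - Sum(p_i*q_i) / Var_total)
= (9/8) * (1 - 1.892/5.2)
= 1.125 * 0.6362
KR-20 = 0.7157

0.7157


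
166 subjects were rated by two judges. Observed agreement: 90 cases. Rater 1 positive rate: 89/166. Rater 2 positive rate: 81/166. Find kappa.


P_o = 90/166 = 0.542169
P_e = (89*81 + 77*85) / 27556 = 0.499129
kappa = (P_o - P_e) / (1 - P_e)
kappa = (0.542169 - 0.499129) / (1 - 0.499129)
kappa = 0.0859

0.0859


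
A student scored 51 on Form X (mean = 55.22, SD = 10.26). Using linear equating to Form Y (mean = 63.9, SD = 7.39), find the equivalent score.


slope = SD_Y / SD_X = 7.39 / 10.26 ~ 0.7203
intercept = mean_Y - slope * mean_X = 63.9 - (7.39 / 10.26) * 55.22 ~ 24.1265
Y = slope * X + intercept. To avoid rounding drift from the rounded slope/intercept, evaluate the equivalent form Y = mean_Y + SD_Y * (X - mean_X) / SD_X at full precision:
Y = 63.9 + 7.39 * (51 - 55.22) / 10.26
Y = 63.9 - 7.39 * 4.22 / 10.26
Y = 63.9 - 31.1858 / 10.26
Y = 63.9 - 3.0396
Y = 60.8604

60.8604


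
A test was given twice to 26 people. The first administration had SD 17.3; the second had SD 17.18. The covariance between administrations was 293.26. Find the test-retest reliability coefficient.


r = cov(X,Y) / (SD_X * SD_Y)
r = 293.26 / (17.3 * 17.18)
r = 293.26 / 297.214
r = 0.9867

0.9867


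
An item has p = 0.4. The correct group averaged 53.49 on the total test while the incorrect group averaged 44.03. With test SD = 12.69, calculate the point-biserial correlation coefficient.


q = 1 - p = 0.6
rpb = ((M1 - M0) / SD) * sqrt(p * q)
rpb = ((53.49 - 44.03) / 12.69) * sqrt(0.4 * 0.6)
rpb = 0.3652

0.3652


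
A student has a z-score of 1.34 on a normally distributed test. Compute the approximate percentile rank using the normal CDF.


CDF(z) = 0.5 * (1 + erf(z/sqrt(2)))
erf(0.9475) = 0.8198
CDF = 0.9099
Percentile rank = 0.9099 * 100 = 90.99

90.99


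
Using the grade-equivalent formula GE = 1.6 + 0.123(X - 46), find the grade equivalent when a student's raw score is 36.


raw - median = 36 - 46 = -10
slope * diff = 0.123 * -10 = -1.23
GE = 1.6 + -1.23
GE = 0.37

0.37


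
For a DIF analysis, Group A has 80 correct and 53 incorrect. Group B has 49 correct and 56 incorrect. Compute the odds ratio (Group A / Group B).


Odds_A = 80/53 = 1.5094
Odds_B = 49/56 = 0.875
OR = Odds_A / Odds_B = 1.5094 / 0.875
Exactly, OR = (80 * 56) / (53 * 49) = 4480 / 2597
OR = 1.7251

1.7251


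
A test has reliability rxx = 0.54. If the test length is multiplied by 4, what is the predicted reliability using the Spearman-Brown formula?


r_new = (n * rxx) / (1 + (n-1) * rxx)
r_new = (4 * 0.54) / (1 + 3 * 0.54)
r_new = 2.16 / 2.62
r_new = 0.8244

0.8244


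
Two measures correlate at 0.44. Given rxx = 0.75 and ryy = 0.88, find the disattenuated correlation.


r_corrected = rxy / sqrt(rxx * ryy)
= 0.44 / sqrt(0.75 * 0.88)
= 0.44 / sqrt(0.66)
= 0.44 / 0.812404
r_corrected = 0.5416

0.5416


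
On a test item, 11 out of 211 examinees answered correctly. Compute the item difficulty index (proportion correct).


Item difficulty p = number correct / total examinees
p = 11 / 211
p = 0.0521

0.0521


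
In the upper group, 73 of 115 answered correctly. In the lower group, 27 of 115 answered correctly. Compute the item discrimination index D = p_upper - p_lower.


p_upper = 73/115 = 0.6348
p_lower = 27/115 = 0.2348
D = 0.6348 - 0.2348 = 0.4

0.4


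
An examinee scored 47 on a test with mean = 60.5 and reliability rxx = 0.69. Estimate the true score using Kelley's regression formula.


T_est = rxx * X + (1 - rxx) * mean
T_est = 0.69 * 47 + 0.31 * 60.5
T_est = 32.43 + 18.755
T_est = 51.185

51.185


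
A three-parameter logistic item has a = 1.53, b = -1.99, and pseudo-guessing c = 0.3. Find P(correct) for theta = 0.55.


logit = 1.53*(0.55 - -1.99) = 3.8862
P* = 1/(1 + exp(-3.8862)) = 0.9799
P = 0.3 + (1 - 0.3) * 0.9799
P = 0.9859

0.9859


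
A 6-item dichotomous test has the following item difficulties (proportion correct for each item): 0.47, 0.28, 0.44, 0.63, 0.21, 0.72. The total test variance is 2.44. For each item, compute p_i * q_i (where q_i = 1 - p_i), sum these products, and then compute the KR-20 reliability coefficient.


For each item, compute p_i * q_i:
  Item 1: 0.47 * 0.53 = 0.2491
  Item 2: 0.28 * 0.72 = 0.2016
  Item 3: 0.44 * 0.56 = 0.2464
  Item 4: 0.63 * 0.37 = 0.2331
  Item 5: 0.21 * 0.79 = 0.1659
  Item 6: 0.72 * 0.28 = 0.2016
Sum(p_i * q_i) = 0.2491 + 0.2016 + 0.2464 + 0.2331 + 0.1659 + 0.2016 = 1.2977
KR-20 = (k/(k-1)) * (1 - Sum(p_i*q_i) / Var_total)
= (6/5) * (1 - 1.2977/2.44)
= 1.2 * 0.4682
KR-20 = 0.5618

0.5618


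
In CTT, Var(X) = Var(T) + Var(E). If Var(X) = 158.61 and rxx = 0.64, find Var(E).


var_true = rxx * var_obs = 0.64 * 158.61 = 101.5104
var_error = var_obs - var_true
var_error = 158.61 - 101.5104
var_error = 57.0996

57.0996


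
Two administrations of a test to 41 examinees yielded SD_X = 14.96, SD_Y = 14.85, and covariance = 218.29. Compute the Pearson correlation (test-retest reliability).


r = cov(X,Y) / (SD_X * SD_Y)
r = 218.29 / (14.96 * 14.85)
r = 218.29 / 222.156
r = 0.9826

0.9826


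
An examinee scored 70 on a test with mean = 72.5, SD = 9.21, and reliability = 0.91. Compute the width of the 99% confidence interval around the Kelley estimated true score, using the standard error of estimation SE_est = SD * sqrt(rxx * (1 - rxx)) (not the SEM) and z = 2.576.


True score estimate = 0.91*70 + 0.09*72.5 = 70.225
SE_est = SD * sqrt(rxx * (1 - rxx)) = 9.21 * sqrt(0.91 * 0.09) = 9.21 * sqrt(0.0819) = 2.635734
CI = T_est +/- z * SE_est, so width = 2 * z * SE_est = 2 * 2.576 * 2.635734
Width = 13.5793

13.5793


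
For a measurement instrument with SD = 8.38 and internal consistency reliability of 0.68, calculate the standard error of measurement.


SEM = SD * sqrt(1 - rxx)
SEM = 8.38 * sqrt(1 - 0.68)
SEM = 8.38 * sqrt(0.32) = 8.38 * 0.565685
SEM = 4.7404

4.7404


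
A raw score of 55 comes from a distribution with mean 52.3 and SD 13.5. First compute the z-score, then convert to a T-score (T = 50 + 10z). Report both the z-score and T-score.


z = (X - mean) / SD = (55 - 52.3) / 13.5
z = 2.7 / 13.5
z = 0.2
T-score = T = 50 + 10z
Carry z at full precision (z = 2.7 / 13.5) into the conversion:
T-score = 50 + 10 * (2.7 / 13.5) = 50 + 27 / 13.5
T-score = 50 + 2.0
T-score = 52.0

52.0


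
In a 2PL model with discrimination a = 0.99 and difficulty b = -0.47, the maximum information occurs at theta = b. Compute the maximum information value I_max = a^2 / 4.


For 2PL, max info at theta = b = -0.47
I_max = a^2 / 4 = 0.99^2 / 4
= 0.9801 / 4
I_max = 0.245

0.245


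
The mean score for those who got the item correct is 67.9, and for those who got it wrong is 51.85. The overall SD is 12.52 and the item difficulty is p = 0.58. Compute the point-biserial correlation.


q = 1 - p = 0.42
rpb = ((M1 - M0) / SD) * sqrt(p * q)
rpb = ((67.9 - 51.85) / 12.52) * sqrt(0.58 * 0.42)
rpb = 0.6327

0.6327


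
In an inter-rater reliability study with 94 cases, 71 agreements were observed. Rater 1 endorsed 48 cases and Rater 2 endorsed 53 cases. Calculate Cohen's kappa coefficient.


P_o = 71/94 = 0.755319
P_e = (48*53 + 46*41) / 8836 = 0.501358
kappa = (P_o - P_e) / (1 - P_e)
kappa = (0.755319 - 0.501358) / (1 - 0.501358)
kappa = 0.5093

0.5093


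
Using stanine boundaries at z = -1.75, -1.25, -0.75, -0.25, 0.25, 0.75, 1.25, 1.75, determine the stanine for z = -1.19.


Stanine boundaries: [-1.75, -1.25, -0.75, -0.25, 0.25, 0.75, 1.25, 1.75]
z = -1.19
Check each boundary:
  z >= -1.75 -> could be stanine 2
  z >= -1.25 -> could be stanine 3
  z < -0.75
  z < -0.25
  z < 0.25
  z < 0.75
  z < 1.25
  z < 1.75
Highest qualifying boundary gives stanine = 3

3


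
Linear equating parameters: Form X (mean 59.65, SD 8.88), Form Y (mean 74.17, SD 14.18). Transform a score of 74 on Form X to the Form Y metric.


slope = SD_Y / SD_X = 14.18 / 8.88 ~ 1.5968
intercept = mean_Y - slope * mean_X = 74.17 - (14.18 / 8.88) * 59.65 ~ -21.0819
Y = slope * X + intercept. To avoid rounding drift from the rounded slope/intercept, evaluate the equivalent form Y = mean_Y + SD_Y * (X - mean_X) / SD_X at full precision:
Y = 74.17 + 14.18 * (74 - 59.65) / 8.88
Y = 74.17 + 14.18 * 14.35 / 8.88
Y = 74.17 + 203.483 / 8.88
Y = 74.17 + 22.9148
Y = 97.0848

97.0848


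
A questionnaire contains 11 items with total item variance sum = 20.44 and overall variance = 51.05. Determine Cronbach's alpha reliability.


alpha = (k/(k-1)) * (1 - sum(si^2)/s_total^2)
= (11/10) * (1 - 20.44/51.05)
alpha = 0.6596

0.6596


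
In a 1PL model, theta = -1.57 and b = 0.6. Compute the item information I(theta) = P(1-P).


P = 1/(1+exp(-(-1.57-0.6))) = 0.1025
I = P*(1-P) = 0.1025 * 0.8975
I = 0.092

0.092


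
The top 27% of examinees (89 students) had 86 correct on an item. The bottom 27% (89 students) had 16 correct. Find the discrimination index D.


p_upper = 86/89 = 0.9663
p_lower = 16/89 = 0.1798
D = 0.9663 - 0.1798 = 0.7865

0.7865


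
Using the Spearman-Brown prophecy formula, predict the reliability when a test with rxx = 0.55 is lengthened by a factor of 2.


r_new = (n * rxx) / (1 + (n-1) * rxx)
r_new = (2 * 0.55) / (1 + 1 * 0.55)
r_new = 1.1 / 1.55
r_new = 0.7097

0.7097


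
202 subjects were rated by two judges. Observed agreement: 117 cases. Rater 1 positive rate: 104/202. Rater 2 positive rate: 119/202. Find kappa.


P_o = 117/202 = 0.579208
P_e = (104*119 + 98*83) / 40804 = 0.502647
kappa = (P_o - P_e) / (1 - P_e)
kappa = (0.579208 - 0.502647) / (1 - 0.502647)
kappa = 0.1539

0.1539


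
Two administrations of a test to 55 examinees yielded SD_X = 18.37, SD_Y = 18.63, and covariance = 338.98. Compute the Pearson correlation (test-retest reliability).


r = cov(X,Y) / (SD_X * SD_Y)
r = 338.98 / (18.37 * 18.63)
r = 338.98 / 342.2331
r = 0.9905

0.9905


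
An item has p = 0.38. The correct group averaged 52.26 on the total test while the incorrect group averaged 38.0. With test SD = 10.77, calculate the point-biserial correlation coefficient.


q = 1 - p = 0.62
rpb = ((M1 - M0) / SD) * sqrt(p * q)
rpb = ((52.26 - 38.0) / 10.77) * sqrt(0.38 * 0.62)
rpb = 0.6427

0.6427


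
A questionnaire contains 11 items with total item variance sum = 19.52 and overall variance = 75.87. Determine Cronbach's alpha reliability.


alpha = (k/(k-1)) * (1 - sum(si^2)/s_total^2)
= (11/10) * (1 - 19.52/75.87)
alpha = 0.817

0.817


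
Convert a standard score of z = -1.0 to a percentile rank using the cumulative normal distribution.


CDF(z) = 0.5 * (1 + erf(z/sqrt(2)))
erf(-0.7071) = -0.6827
CDF = 0.1587
Percentile rank = 0.1587 * 100 = 15.87

15.87


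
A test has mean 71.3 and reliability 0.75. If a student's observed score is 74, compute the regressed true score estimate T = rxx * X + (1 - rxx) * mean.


T_est = rxx * X + (1 - rxx) * mean
T_est = 0.75 * 74 + 0.25 * 71.3
T_est = 55.5 + 17.825
T_est = 73.325

73.325


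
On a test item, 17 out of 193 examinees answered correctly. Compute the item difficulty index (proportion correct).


Item difficulty p = number correct / total examinees
p = 17 / 193
p = 0.0881

0.0881


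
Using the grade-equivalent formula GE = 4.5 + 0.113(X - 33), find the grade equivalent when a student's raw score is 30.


raw - median = 30 - 33 = -3
slope * diff = 0.113 * -3 = -0.339
GE = 4.5 + -0.339
GE = 4.161

4.161


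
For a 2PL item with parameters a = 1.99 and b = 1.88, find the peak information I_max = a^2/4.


For 2PL, max info at theta = b = 1.88
I_max = a^2 / 4 = 1.99^2 / 4
= 3.9601 / 4
I_max = 0.99

0.99


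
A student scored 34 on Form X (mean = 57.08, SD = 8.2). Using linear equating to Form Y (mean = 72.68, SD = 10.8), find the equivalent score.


slope = SD_Y / SD_X = 10.8 / 8.2 ~ 1.3171
intercept = mean_Y - slope * mean_X = 72.68 - (10.8 / 8.2) * 57.08 ~ -2.4985
Y = slope * X + intercept. To avoid rounding drift from the rounded slope/intercept, evaluate the equivalent form Y = mean_Y + SD_Y * (X - mean_X) / SD_X at full precision:
Y = 72.68 + 10.8 * (34 - 57.08) / 8.2
Y = 72.68 - 10.8 * 23.08 / 8.2
Y = 72.68 - 249.264 / 8.2
Y = 72.68 - 30.398
Y = 42.282

42.282


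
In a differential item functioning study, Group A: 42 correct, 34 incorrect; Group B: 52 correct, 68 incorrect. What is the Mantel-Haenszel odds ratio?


Odds_A = 42/34 = 1.2353
Odds_B = 52/68 = 0.7647
OR = Odds_A / Odds_B = 1.2353 / 0.7647
Exactly, OR = (42 * 68) / (34 * 52) = 2856 / 1768
OR = 1.6154

1.6154


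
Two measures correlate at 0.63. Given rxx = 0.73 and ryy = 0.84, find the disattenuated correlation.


r_corrected = rxy / sqrt(rxx * ryy)
= 0.63 / sqrt(0.73 * 0.84)
= 0.63 / sqrt(0.6132)
= 0.63 / 0.783071
r_corrected = 0.8045

0.8045


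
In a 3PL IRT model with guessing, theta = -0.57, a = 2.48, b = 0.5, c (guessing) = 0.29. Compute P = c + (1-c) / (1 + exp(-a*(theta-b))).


logit = 2.48*(-0.57 - 0.5) = -2.6536
P* = 1/(1 + exp(--2.6536)) = 0.0658
P = 0.29 + (1 - 0.29) * 0.0658
P = 0.3367

0.3367


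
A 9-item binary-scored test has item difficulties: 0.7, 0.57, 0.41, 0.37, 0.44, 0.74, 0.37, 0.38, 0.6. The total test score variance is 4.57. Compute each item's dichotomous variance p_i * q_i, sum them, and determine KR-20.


For each item, compute p_i * q_i:
  Item 1: 0.7 * 0.3 = 0.21
  Item 2: 0.57 * 0.43 = 0.2451
  Item 3: 0.41 * 0.59 = 0.2419
  Item 4: 0.37 * 0.63 = 0.2331
  Item 5: 0.44 * 0.56 = 0.2464
  Item 6: 0.74 * 0.26 = 0.1924
  Item 7: 0.37 * 0.63 = 0.2331
  Item 8: 0.38 * 0.62 = 0.2356
  Item 9: 0.6 * 0.4 = 0.24
Sum(p_i * q_i) = 0.21 + 0.2451 + 0.2419 + 0.2331 + 0.2464 + 0.1924 + 0.2331 + 0.2356 + 0.24 = 2.0776
KR-20 = (k/(k-1)) * (1 - Sum(p_i*q_i) / Var_total)
= (9/8) * (1 - 2.0776/4.57)
= 1.125 * 0.5454
KR-20 = 0.6136

0.6136


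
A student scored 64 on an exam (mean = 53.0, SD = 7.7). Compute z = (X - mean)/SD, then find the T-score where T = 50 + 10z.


z = (X - mean) / SD = (64 - 53.0) / 7.7
z = 11.0 / 7.7
z = 1.4286
T-score = T = 50 + 10z
Carry z at full precision (z = 11.0 / 7.7) into the conversion:
T-score = 50 + 10 * (11.0 / 7.7) = 50 + 110 / 7.7
T-score = 50 + 14.2857
T-score = 64.2857

64.2857


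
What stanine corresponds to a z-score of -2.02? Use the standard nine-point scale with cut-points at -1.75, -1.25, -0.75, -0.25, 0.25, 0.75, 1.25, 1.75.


Stanine boundaries: [-1.75, -1.25, -0.75, -0.25, 0.25, 0.75, 1.25, 1.75]
z = -2.02
Check each boundary:
  z < -1.75
  z < -1.25
  z < -0.75
  z < -0.25
  z < 0.25
  z < 0.75
  z < 1.25
  z < 1.75
Highest qualifying boundary gives stanine = 1

1


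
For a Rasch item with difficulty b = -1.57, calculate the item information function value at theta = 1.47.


P = 1/(1+exp(-(1.47--1.57))) = 0.9543
I = P*(1-P) = 0.9543 * 0.0457
I = 0.0436

0.0436


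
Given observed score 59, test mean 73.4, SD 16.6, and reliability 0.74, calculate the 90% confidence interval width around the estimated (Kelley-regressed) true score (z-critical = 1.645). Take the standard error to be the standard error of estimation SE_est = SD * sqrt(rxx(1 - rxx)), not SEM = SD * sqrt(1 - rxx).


True score estimate = 0.74*59 + 0.26*73.4 = 62.744
SE_est = SD * sqrt(rxx * (1 - rxx)) = 16.6 * sqrt(0.74 * 0.26) = 16.6 * sqrt(0.1924) = 7.281328
CI = T_est +/- z * SE_est, so width = 2 * z * SE_est = 2 * 1.645 * 7.281328
Width = 23.9556

23.9556


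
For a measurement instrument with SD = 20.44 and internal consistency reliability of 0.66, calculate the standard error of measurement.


SEM = SD * sqrt(1 - rxx)
SEM = 20.44 * sqrt(1 - 0.66)
SEM = 20.44 * sqrt(0.34) = 20.44 * 0.583095
SEM = 11.9185

11.9185


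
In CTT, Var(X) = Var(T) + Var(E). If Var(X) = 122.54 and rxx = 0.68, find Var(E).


var_true = rxx * var_obs = 0.68 * 122.54 = 83.3272
var_error = var_obs - var_true
var_error = 122.54 - 83.3272
var_error = 39.2128

39.2128


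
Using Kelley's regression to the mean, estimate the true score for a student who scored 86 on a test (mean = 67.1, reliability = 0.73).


T_est = rxx * X + (1 - rxx) * mean
T_est = 0.73 * 86 + 0.27 * 67.1
T_est = 62.78 + 18.117
T_est = 80.897

80.897


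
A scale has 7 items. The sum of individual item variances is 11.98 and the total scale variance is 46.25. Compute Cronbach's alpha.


alpha = (k/(k-1)) * (1 - sum(si^2)/s_total^2)
= (7/6) * (1 - 11.98/46.25)
alpha = 0.8645

0.8645


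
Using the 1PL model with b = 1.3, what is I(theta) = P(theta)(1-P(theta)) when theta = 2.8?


P = 1/(1+exp(-(2.8-1.3))) = 0.8176
I = P*(1-P) = 0.8176 * 0.1824
I = 0.1491

0.1491


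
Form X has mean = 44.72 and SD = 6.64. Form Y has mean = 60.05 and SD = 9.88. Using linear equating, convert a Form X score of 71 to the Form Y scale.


slope = SD_Y / SD_X = 9.88 / 6.64 ~ 1.488
intercept = mean_Y - slope * mean_X = 60.05 - (9.88 / 6.64) * 44.72 ~ -6.4912
Y = slope * X + intercept. To avoid rounding drift from the rounded slope/intercept, evaluate the equivalent form Y = mean_Y + SD_Y * (X - mean_X) / SD_X at full precision:
Y = 60.05 + 9.88 * (71 - 44.72) / 6.64
Y = 60.05 + 9.88 * 26.28 / 6.64
Y = 60.05 + 259.6464 / 6.64
Y = 60.05 + 39.1034
Y = 99.1534

99.1534


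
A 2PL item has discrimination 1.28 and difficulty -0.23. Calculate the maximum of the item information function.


For 2PL, max info at theta = b = -0.23
I_max = a^2 / 4 = 1.28^2 / 4
= 1.6384 / 4
I_max = 0.4096

0.4096


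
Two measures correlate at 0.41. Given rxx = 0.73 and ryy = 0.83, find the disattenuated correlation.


r_corrected = rxy / sqrt(rxx * ryy)
= 0.41 / sqrt(0.73 * 0.83)
= 0.41 / sqrt(0.6059)
= 0.41 / 0.778396
r_corrected = 0.5267

0.5267


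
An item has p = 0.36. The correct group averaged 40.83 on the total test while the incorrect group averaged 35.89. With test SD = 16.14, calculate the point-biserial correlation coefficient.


q = 1 - p = 0.64
rpb = ((M1 - M0) / SD) * sqrt(p * q)
rpb = ((40.83 - 35.89) / 16.14) * sqrt(0.36 * 0.64)
rpb = 0.1469

0.1469


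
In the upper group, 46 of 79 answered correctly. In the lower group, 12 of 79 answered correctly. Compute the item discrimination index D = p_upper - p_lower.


p_upper = 46/79 = 0.5823
p_lower = 12/79 = 0.1519
D = 0.5823 - 0.1519 = 0.4304

0.4304


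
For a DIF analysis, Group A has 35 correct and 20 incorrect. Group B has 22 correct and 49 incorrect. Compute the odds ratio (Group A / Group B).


Odds_A = 35/20 = 1.75
Odds_B = 22/49 = 0.449
OR = Odds_A / Odds_B = 1.75 / 0.449
Exactly, OR = (35 * 49) / (20 * 22) = 1715 / 440
OR = 3.8977

3.8977


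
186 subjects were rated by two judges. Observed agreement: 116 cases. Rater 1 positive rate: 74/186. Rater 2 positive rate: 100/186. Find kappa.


P_o = 116/186 = 0.623656
P_e = (74*100 + 112*86) / 34596 = 0.492311
kappa = (P_o - P_e) / (1 - P_e)
kappa = (0.623656 - 0.492311) / (1 - 0.492311)
kappa = 0.2587

0.2587


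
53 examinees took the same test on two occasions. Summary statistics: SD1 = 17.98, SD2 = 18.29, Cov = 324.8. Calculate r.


r = cov(X,Y) / (SD_X * SD_Y)
r = 324.8 / (17.98 * 18.29)
r = 324.8 / 328.8542
r = 0.9877

0.9877


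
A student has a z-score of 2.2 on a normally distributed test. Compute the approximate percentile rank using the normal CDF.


CDF(z) = 0.5 * (1 + erf(z/sqrt(2)))
erf(1.5556) = 0.9722
CDF = 0.9861
Percentile rank = 0.9861 * 100 = 98.61

98.61


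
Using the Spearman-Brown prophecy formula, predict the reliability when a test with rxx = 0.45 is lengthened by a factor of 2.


r_new = (n * rxx) / (1 + (n-1) * rxx)
r_new = (2 * 0.45) / (1 + 1 * 0.45)
r_new = 0.9 / 1.45
r_new = 0.6207

0.6207


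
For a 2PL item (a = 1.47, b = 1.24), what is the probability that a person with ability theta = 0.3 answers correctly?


a*(theta - b) = 1.47 * (0.3 - 1.24) = -1.3818
exp(--1.3818) = 3.9821
P = 1 / (1 + 3.9821)
P = 0.2007

0.2007


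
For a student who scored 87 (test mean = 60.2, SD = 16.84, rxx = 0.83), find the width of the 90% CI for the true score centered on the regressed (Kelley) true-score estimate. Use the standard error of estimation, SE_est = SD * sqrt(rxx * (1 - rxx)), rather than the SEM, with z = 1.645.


True score estimate = 0.83*87 + 0.17*60.2 = 82.444
SE_est = SD * sqrt(rxx * (1 - rxx)) = 16.84 * sqrt(0.83 * 0.17) = 16.84 * sqrt(0.1411) = 6.325656
CI = T_est +/- z * SE_est, so width = 2 * z * SE_est = 2 * 1.645 * 6.325656
Width = 20.8114

20.8114


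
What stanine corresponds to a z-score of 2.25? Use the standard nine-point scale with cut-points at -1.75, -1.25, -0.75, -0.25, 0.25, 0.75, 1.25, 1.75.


Stanine boundaries: [-1.75, -1.25, -0.75, -0.25, 0.25, 0.75, 1.25, 1.75]
z = 2.25
Check each boundary:
  z >= -1.75 -> could be stanine 2
  z >= -1.25 -> could be stanine 3
  z >= -0.75 -> could be stanine 4
  z >= -0.25 -> could be stanine 5
  z >= 0.25 -> could be stanine 6
  z >= 0.75 -> could be stanine 7
  z >= 1.25 -> could be stanine 8
  z >= 1.75 -> could be stanine 9
Highest qualifying boundary gives stanine = 9

9


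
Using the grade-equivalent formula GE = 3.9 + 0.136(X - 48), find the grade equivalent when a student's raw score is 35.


raw - median = 35 - 48 = -13
slope * diff = 0.136 * -13 = -1.768
GE = 3.9 + -1.768
GE = 2.132

2.132


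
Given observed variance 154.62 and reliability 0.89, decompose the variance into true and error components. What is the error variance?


var_true = rxx * var_obs = 0.89 * 154.62 = 137.6118
var_error = var_obs - var_true
var_error = 154.62 - 137.6118
var_error = 17.0082

17.0082


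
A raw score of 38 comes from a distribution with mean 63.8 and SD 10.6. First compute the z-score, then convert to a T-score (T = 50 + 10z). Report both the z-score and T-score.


z = (X - mean) / SD = (38 - 63.8) / 10.6
z = -25.8 / 10.6
z = -2.434
T-score = T = 50 + 10z
Carry z at full precision (z = -25.8 / 10.6) into the conversion:
T-score = 50 + 10 * (-25.8 / 10.6) = 50 + -258 / 10.6
T-score = 50 + -24.3396
T-score = 25.6604

25.6604


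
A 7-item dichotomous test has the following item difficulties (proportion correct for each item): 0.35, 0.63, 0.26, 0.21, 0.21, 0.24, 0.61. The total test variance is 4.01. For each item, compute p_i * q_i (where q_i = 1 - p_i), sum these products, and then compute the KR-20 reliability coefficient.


For each item, compute p_i * q_i:
  Item 1: 0.35 * 0.65 = 0.2275
  Item 2: 0.63 * 0.37 = 0.2331
  Item 3: 0.26 * 0.74 = 0.1924
  Item 4: 0.21 * 0.79 = 0.1659
  Item 5: 0.21 * 0.79 = 0.1659
  Item 6: 0.24 * 0.76 = 0.1824
  Item 7: 0.61 * 0.39 = 0.2379
Sum(p_i * q_i) = 0.2275 + 0.2331 + 0.1924 + 0.1659 + 0.1659 + 0.1824 + 0.2379 = 1.4051
KR-20 = (k/(k-1)) * (1 - Sum(p_i*q_i) / Var_total)
= (7/6) * (1 - 1.4051/4.01)
= 1.1667 * 0.6496
KR-20 = 0.7579

0.7579


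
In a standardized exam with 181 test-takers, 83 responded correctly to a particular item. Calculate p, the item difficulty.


Item difficulty p = number correct / total examinees
p = 83 / 181
p = 0.4586

0.4586


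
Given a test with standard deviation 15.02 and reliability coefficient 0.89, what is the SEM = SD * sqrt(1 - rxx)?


SEM = SD * sqrt(1 - rxx)
SEM = 15.02 * sqrt(1 - 0.89)
SEM = 15.02 * sqrt(0.11) = 15.02 * 0.331662
SEM = 4.9816

4.9816


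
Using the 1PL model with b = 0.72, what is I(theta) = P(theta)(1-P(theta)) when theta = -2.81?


P = 1/(1+exp(-(-2.81-0.72))) = 0.0285
I = P*(1-P) = 0.0285 * 0.9715
I = 0.0277

0.0277


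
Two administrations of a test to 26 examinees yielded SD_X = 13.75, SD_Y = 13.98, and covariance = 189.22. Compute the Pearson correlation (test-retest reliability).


r = cov(X,Y) / (SD_X * SD_Y)
r = 189.22 / (13.75 * 13.98)
r = 189.22 / 192.225
r = 0.9844

0.9844
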